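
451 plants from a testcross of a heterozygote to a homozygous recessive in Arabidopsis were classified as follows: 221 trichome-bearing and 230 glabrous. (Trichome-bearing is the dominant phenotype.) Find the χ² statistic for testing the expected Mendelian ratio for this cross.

A testcross of a heterozygote (Aa × aa) gives a 1:1 phenotypic ratio.
Expected counts for N = 451 under a 1:1 ratio (total parts = 2):
  trichome-bearing: 451 × 1/2 = 225.5
  glabrous: 451 × 1/2 = 225.5
χ² = Σ (O − E)² / E
  trichome-bearing: (221 − 225.5)² / 225.5 = 0.0898
  glabrous: (230 − 225.5)² / 225.5 = 0.0898
χ² = 0.0898 + 0.0898 = 0.1796 ≈ 0.180

0.180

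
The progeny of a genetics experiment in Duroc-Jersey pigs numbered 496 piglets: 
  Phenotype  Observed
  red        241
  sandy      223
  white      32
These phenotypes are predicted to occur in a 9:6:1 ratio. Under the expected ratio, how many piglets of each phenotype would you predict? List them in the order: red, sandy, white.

The 9:6:1 ratio has 16 parts, so with N = 496 the expected counts are:
  red: 496 × 9/16 = 279
  sandy: 496 × 6/16 = 186
  white: 496 × 1/16 = 31

279, 186, 31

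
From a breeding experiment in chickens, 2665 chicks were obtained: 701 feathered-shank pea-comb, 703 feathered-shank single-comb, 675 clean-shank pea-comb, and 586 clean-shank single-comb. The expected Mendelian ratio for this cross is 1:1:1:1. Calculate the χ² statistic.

Under the 1:1:1:1 hypothesis (Σ ratio = 4, N = 2665):
  feathered-shank pea-comb: 2665 × 1/4 = 666.25
  feathered-shank single-comb: 2665 × 1/4 = 666.25
  clean-shank pea-comb: 2665 × 1/4 = 666.25
  clean-shank single-comb: 2665 × 1/4 = 666.25
χ² = Σ (O − E)² / E
  feathered-shank pea-comb: (701 − 666.25)² / 666.25 = 1.8125
  feathered-shank single-comb: (703 − 666.25)² / 666.25 = 2.0271
  clean-shank pea-comb: (675 − 666.25)² / 666.25 = 0.1149
  clean-shank single-comb: (586 − 666.25)² / 666.25 = 9.6661
χ² = 1.8125 + 2.0271 + 0.1149 + 9.6661 = 13.6206 ≈ 13.621

13.621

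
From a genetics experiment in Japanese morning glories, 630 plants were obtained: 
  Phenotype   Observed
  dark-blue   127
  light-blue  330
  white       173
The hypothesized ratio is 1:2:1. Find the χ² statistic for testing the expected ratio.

Under the 1:2:1 hypothesis (Σ ratio = 4, N = 630):
  dark-blue: 630 × 1/4 = 157.5
  light-blue: 630 × 2/4 = 315
  white: 630 × 1/4 = 157.5
χ² = Σ (O − E)² / E
  dark-blue: (127 − 157.5)² / 157.5 = 5.9063
  light-blue: (330 − 315)² / 315 = 0.7143
  white: (173 − 157.5)² / 157.5 = 1.5254
χ² = 5.9063 + 0.7143 + 1.5254 = 8.146

8.146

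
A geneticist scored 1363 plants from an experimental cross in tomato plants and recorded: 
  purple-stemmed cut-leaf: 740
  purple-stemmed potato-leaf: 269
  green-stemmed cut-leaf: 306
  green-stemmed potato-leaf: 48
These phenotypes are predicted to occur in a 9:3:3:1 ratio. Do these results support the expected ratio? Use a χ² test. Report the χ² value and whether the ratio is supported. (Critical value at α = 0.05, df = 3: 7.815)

27.824; not consistent

Expected counts for N = 1363 under a 9:3:3:1 ratio (total parts = 16):
  purple-stemmed cut-leaf: 1363 × 9/16 = 766.6875
  purple-stemmed potato-leaf: 1363 × 3/16 = 255.5625
  green-stemmed cut-leaf: 1363 × 3/16 = 255.5625
  green-stemmed potato-leaf: 1363 × 1/16 = 85.1875
χ² = Σ (O − E)² / E
  purple-stemmed cut-leaf: (740 − 766.6875)² / 766.6875 = 0.9290
  purple-stemmed potato-leaf: (269 − 255.5625)² / 255.5625 = 0.7065
  green-stemmed cut-leaf: (306 − 255.5625)² / 255.5625 = 9.9543
  green-stemmed potato-leaf: (48 − 85.1875)² / 85.1875 = 16.2337
χ² = 0.9290 + 0.7065 + 9.9543 + 16.2337 = 27.8235 ≈ 27.824
Degrees of freedom = 4 − 1 = 3; critical value at α = 0.05 is 7.815.
Since 27.824 > 7.815, we reject the null hypothesis — the data do not fit the 9:3:3:1 ratio.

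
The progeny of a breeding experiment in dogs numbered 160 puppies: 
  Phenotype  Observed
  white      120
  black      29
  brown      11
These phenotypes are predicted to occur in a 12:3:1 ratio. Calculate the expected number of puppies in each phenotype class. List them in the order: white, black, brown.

120, 30, 10

Total ratio parts = 16. Expected numbers out of 160:
  white: 160 × 12/16 = 120
  black: 160 × 3/16 = 30
  brown: 160 × 1/16 = 10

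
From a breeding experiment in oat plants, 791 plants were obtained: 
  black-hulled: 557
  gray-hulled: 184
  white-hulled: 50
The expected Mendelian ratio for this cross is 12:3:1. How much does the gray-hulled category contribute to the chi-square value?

Under the 12:3:1 hypothesis (Σ ratio = 16, N = 791):
  black-hulled: 791 × 12/16 = 593.25
  gray-hulled: 791 × 3/16 = 148.3125
  white-hulled: 791 × 1/16 = 49.4375
Contribution of gray-hulled: (184 − 148.3125)² / 148.3125 = 8.5873

8.587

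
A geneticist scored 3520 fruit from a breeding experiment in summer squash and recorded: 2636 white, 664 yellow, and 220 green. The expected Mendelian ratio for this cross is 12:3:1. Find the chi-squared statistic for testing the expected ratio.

Expected counts for N = 3520 under a 12:3:1 ratio (total parts = 16):
  white: 3520 × 12/16 = 2640
  yellow: 3520 × 3/16 = 660
  green: 3520 × 1/16 = 220
χ² = Σ (O − E)² / E
  white: (2636 − 2640)² / 2640 = 0.0061
  yellow: (664 − 660)² / 660 = 0.0242
  green: (220 − 220)² / 220 = 0.0000
χ² = 0.0061 + 0.0242 + 0.0000 = 0.0303 ≈ 0.030

0.030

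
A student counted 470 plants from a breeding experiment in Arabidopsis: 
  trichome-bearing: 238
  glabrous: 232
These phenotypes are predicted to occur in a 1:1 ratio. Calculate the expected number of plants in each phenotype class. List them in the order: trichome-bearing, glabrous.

Total ratio parts = 2. Expected numbers out of 470:
  trichome-bearing: 470 × 1/2 = 235
  glabrous: 470 × 1/2 = 235

235, 235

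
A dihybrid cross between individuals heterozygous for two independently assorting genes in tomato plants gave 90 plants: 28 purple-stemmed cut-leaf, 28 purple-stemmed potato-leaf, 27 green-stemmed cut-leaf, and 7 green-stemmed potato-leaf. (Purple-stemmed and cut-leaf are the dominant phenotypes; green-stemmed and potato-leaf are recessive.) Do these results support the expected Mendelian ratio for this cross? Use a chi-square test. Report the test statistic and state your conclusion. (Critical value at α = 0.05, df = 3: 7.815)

A dihybrid F₂ with independent assortment and complete dominance at both loci gives a 9:3:3:1 phenotypic ratio.
Expected counts for N = 90 under a 9:3:3:1 ratio (total parts = 16):
  purple-stemmed cut-leaf: 90 × 9/16 = 50.625
  purple-stemmed potato-leaf: 90 × 3/16 = 16.875
  green-stemmed cut-leaf: 90 × 3/16 = 16.875
  green-stemmed potato-leaf: 90 × 1/16 = 5.625
χ² = Σ (O − E)² / E
  purple-stemmed cut-leaf: (28 − 50.625)² / 50.625 = 10.1114
  purple-stemmed potato-leaf: (28 − 16.875)² / 16.875 = 7.3343
  green-stemmed cut-leaf: (27 − 16.875)² / 16.875 = 6.0750
  green-stemmed potato-leaf: (7 − 5.625)² / 5.625 = 0.3361
χ² = 10.1114 + 7.3343 + 6.0750 + 0.3361 = 23.8568 ≈ 23.857
Degrees of freedom = 4 − 1 = 3; critical value at α = 0.05 is 7.815.
Since 23.857 > 7.815, we reject the null hypothesis — the data do not fit the 9:3:3:1 ratio.

23.857; not consistent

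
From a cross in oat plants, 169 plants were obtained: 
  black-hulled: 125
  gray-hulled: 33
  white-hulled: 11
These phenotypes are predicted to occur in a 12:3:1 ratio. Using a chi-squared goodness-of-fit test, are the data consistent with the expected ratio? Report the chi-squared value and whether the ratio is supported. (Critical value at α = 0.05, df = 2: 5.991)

0.097; consistent

Expected counts for N = 169 under a 12:3:1 ratio (total parts = 16):
  black-hulled: 169 × 12/16 = 126.75
  gray-hulled: 169 × 3/16 = 31.6875
  white-hulled: 169 × 1/16 = 10.5625
χ² = Σ (O − E)² / E
  black-hulled: (125 − 126.75)² / 126.75 = 0.0242
  gray-hulled: (33 − 31.6875)² / 31.6875 = 0.0544
  white-hulled: (11 − 10.5625)² / 10.5625 = 0.0181
χ² = 0.0242 + 0.0544 + 0.0181 = 0.0967 ≈ 0.097
Degrees of freedom = 3 − 1 = 2; critical value at α = 0.05 is 5.991.
Since 0.097 < 5.991, we fail to reject the null hypothesis — the data are consistent with the 12:3:1 ratio.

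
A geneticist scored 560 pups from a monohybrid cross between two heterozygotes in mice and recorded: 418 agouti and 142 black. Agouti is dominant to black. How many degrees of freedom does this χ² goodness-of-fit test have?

For a monohybrid cross between heterozygotes with complete dominance, the expected phenotypic ratio is 3:1.
A goodness-of-fit test with 2 phenotype classes has df = 2 − 1 = 1.

1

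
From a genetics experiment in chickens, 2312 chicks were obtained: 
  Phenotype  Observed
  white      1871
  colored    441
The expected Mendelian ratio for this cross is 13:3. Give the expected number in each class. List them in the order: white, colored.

1878.5, 433.5

Under the 13:3 hypothesis (Σ ratio = 16, N = 2312):
  white: 2312 × 13/16 = 1878.5
  colored: 2312 × 3/16 = 433.5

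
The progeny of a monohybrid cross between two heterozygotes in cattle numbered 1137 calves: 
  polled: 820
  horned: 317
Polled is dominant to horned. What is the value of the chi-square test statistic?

5.031

For a monohybrid cross between heterozygotes with complete dominance, the expected phenotypic ratio is 3:1.
The 3:1 ratio has 4 parts, so with N = 1137 the expected counts are:
  polled: 1137 × 3/4 = 852.75
  horned: 1137 × 1/4 = 284.25
χ² = Σ (O − E)² / E
  polled: (820 − 852.75)² / 852.75 = 1.2578
  horned: (317 − 284.25)² / 284.25 = 3.7733
χ² = 1.2578 + 3.7733 = 5.0311 ≈ 5.031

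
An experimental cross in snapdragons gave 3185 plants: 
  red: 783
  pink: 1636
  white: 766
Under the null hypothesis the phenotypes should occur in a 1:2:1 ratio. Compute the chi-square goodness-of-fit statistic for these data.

The 1:2:1 ratio has 4 parts, so with N = 3185 the expected counts are:
  red: 3185 × 1/4 = 796.25
  pink: 3185 × 2/4 = 1592.5
  white: 3185 × 1/4 = 796.25
χ² = Σ (O − E)² / E
  red: (783 − 796.25)² / 796.25 = 0.2205
  pink: (1636 − 1592.5)² / 1592.5 = 1.1882
  white: (766 − 796.25)² / 796.25 = 1.1492
χ² = 0.2205 + 1.1882 + 1.1492 = 2.5579 ≈ 2.558

2.558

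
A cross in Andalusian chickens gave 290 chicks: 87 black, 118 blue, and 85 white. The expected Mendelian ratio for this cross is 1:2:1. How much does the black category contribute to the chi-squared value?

2.900

Under the 1:2:1 hypothesis (Σ ratio = 4, N = 290):
  black: 290 × 1/4 = 72.5
  blue: 290 × 2/4 = 145
  white: 290 × 1/4 = 72.5
Contribution of black: (87 − 72.5)² / 72.5 = 2.9000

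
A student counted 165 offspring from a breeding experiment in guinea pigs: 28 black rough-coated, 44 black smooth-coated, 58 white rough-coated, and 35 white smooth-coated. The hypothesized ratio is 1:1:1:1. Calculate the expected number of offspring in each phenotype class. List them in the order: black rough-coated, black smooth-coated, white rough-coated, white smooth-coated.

Expected counts for N = 165 under a 1:1:1:1 ratio (total parts = 4):
  black rough-coated: 165 × 1/4 = 41.25
  black smooth-coated: 165 × 1/4 = 41.25
  white rough-coated: 165 × 1/4 = 41.25
  white smooth-coated: 165 × 1/4 = 41.25

41.25, 41.25, 41.25, 41.25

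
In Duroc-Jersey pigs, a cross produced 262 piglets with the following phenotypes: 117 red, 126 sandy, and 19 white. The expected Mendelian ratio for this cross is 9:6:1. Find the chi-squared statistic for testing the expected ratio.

Under the 9:6:1 hypothesis (Σ ratio = 16, N = 262):
  red: 262 × 9/16 = 147.375
  sandy: 262 × 6/16 = 98.25
  white: 262 × 1/16 = 16.375
χ² = Σ (O − E)² / E
  red: (117 − 147.375)² / 147.375 = 6.2605
  sandy: (126 − 98.25)² / 98.25 = 7.8378
  white: (19 − 16.375)² / 16.375 = 0.4208
χ² = 6.2605 + 7.8378 + 0.4208 = 14.5191 ≈ 14.519

14.519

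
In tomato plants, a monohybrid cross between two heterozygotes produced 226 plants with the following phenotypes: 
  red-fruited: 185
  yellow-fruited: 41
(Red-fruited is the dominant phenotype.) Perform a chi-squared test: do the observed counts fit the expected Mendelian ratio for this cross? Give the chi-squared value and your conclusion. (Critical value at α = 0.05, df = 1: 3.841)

5.670; not consistent

For a monohybrid cross between heterozygotes with complete dominance, the expected phenotypic ratio is 3:1.
Expected counts for N = 226 under a 3:1 ratio (total parts = 4):
  red-fruited: 226 × 3/4 = 169.5
  yellow-fruited: 226 × 1/4 = 56.5
χ² = Σ (O − E)² / E
  red-fruited: (185 − 169.5)² / 169.5 = 1.4174
  yellow-fruited: (41 − 56.5)² / 56.5 = 4.2522
χ² = 1.4174 + 4.2522 = 5.6696 ≈ 5.670
Degrees of freedom = 2 − 1 = 1; critical value at α = 0.05 is 3.841.
Since 5.670 > 3.841, we reject the null hypothesis — the data do not fit the 3:1 ratio.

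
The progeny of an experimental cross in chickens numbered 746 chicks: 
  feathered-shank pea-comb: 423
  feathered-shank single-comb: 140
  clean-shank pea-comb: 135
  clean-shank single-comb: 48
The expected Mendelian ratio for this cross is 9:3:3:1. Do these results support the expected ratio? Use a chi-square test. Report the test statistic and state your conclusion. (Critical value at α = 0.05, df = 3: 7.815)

0.238; consistent

Expected counts for N = 746 under a 9:3:3:1 ratio (total parts = 16):
  feathered-shank pea-comb: 746 × 9/16 = 419.625
  feathered-shank single-comb: 746 × 3/16 = 139.875
  clean-shank pea-comb: 746 × 3/16 = 139.875
  clean-shank single-comb: 746 × 1/16 = 46.625
χ² = Σ (O − E)² / E
  feathered-shank pea-comb: (423 − 419.625)² / 419.625 = 0.0271
  feathered-shank single-comb: (140 − 139.875)² / 139.875 = 0.0001
  clean-shank pea-comb: (135 − 139.875)² / 139.875 = 0.1699
  clean-shank single-comb: (48 − 46.625)² / 46.625 = 0.0405
χ² = 0.0271 + 0.0001 + 0.1699 + 0.0405 = 0.2376 ≈ 0.238
Degrees of freedom = 4 − 1 = 3; critical value at α = 0.05 is 7.815.
Since 0.238 < 7.815, we fail to reject the null hypothesis — the data are consistent with the 9:3:3:1 ratio.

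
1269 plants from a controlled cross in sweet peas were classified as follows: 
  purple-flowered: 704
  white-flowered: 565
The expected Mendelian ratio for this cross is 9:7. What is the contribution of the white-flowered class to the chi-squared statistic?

0.173

Total ratio parts = 16. Expected numbers out of 1269:
  purple-flowered: 1269 × 9/16 = 713.8125
  white-flowered: 1269 × 7/16 = 555.1875
Contribution of white-flowered: (565 − 555.1875)² / 555.1875 = 0.1734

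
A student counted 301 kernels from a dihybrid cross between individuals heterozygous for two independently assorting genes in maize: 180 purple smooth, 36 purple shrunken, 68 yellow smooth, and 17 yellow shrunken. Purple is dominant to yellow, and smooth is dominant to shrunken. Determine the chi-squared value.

A dihybrid F₂ with independent assortment and complete dominance at both loci gives a 9:3:3:1 phenotypic ratio.
Expected counts for N = 301 under a 9:3:3:1 ratio (total parts = 16):
  purple smooth: 301 × 9/16 = 169.3125
  purple shrunken: 301 × 3/16 = 56.4375
  yellow smooth: 301 × 3/16 = 56.4375
  yellow shrunken: 301 × 1/16 = 18.8125
χ² = Σ (O − E)² / E
  purple smooth: (180 − 169.3125)² / 169.3125 = 0.6746
  purple shrunken: (36 − 56.4375)² / 56.4375 = 7.4010
  yellow smooth: (68 − 56.4375)² / 56.4375 = 2.3688
  yellow shrunken: (17 − 18.8125)² / 18.8125 = 0.1746
χ² = 0.6746 + 7.4010 + 2.3688 + 0.1746 = 10.619

10.619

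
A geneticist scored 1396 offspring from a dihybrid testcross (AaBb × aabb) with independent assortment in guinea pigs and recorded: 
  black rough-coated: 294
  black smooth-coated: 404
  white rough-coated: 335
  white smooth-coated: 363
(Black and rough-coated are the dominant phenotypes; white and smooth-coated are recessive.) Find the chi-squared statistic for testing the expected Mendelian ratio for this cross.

A dihybrid testcross with independent assortment gives a 1:1:1:1 ratio.
Under the 1:1:1:1 hypothesis (Σ ratio = 4, N = 1396):
  black rough-coated: 1396 × 1/4 = 349
  black smooth-coated: 1396 × 1/4 = 349
  white rough-coated: 1396 × 1/4 = 349
  white smooth-coated: 1396 × 1/4 = 349
χ² = Σ (O − E)² / E
  black rough-coated: (294 − 349)² / 349 = 8.6676
  black smooth-coated: (404 − 349)² / 349 = 8.6676
  white rough-coated: (335 − 349)² / 349 = 0.5616
  white smooth-coated: (363 − 349)² / 349 = 0.5616
χ² = 8.6676 + 8.6676 + 0.5616 + 0.5616 = 18.4584 ≈ 18.458

18.458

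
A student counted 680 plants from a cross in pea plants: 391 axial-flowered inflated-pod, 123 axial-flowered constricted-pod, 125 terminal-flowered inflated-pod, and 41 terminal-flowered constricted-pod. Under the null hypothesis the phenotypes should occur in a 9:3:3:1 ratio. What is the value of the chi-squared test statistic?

The 9:3:3:1 ratio has 16 parts, so with N = 680 the expected counts are:
  axial-flowered inflated-pod: 680 × 9/16 = 382.5
  axial-flowered constricted-pod: 680 × 3/16 = 127.5
  terminal-flowered inflated-pod: 680 × 3/16 = 127.5
  terminal-flowered constricted-pod: 680 × 1/16 = 42.5
χ² = Σ (O − E)² / E
  axial-flowered inflated-pod: (391 − 382.5)² / 382.5 = 0.1889
  axial-flowered constricted-pod: (123 − 127.5)² / 127.5 = 0.1588
  terminal-flowered inflated-pod: (125 − 127.5)² / 127.5 = 0.0490
  terminal-flowered constricted-pod: (41 − 42.5)² / 42.5 = 0.0529
χ² = 0.1889 + 0.1588 + 0.0490 + 0.0529 = 0.4496 ≈ 0.450

0.450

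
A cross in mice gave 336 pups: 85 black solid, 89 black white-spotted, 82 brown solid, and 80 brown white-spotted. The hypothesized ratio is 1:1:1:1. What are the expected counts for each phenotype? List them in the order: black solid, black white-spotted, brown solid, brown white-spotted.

84, 84, 84, 84

Under the 1:1:1:1 hypothesis (Σ ratio = 4, N = 336):
  black solid: 336 × 1/4 = 84
  black white-spotted: 336 × 1/4 = 84
  brown solid: 336 × 1/4 = 84
  brown white-spotted: 336 × 1/4 = 84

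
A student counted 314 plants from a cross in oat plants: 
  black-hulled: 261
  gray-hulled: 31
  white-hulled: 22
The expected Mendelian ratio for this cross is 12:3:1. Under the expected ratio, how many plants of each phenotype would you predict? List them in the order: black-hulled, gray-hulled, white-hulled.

235.5, 58.875, 19.625

Total ratio parts = 16. Expected numbers out of 314:
  black-hulled: 314 × 12/16 = 235.5
  gray-hulled: 314 × 3/16 = 58.875
  white-hulled: 314 × 1/16 = 19.625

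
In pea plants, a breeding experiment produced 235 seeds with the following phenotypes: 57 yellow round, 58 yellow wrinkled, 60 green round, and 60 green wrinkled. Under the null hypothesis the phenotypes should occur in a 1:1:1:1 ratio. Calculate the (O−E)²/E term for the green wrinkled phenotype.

0.027

Expected counts for N = 235 under a 1:1:1:1 ratio (total parts = 4):
  yellow round: 235 × 1/4 = 58.75
  yellow wrinkled: 235 × 1/4 = 58.75
  green round: 235 × 1/4 = 58.75
  green wrinkled: 235 × 1/4 = 58.75
Contribution of green wrinkled: (60 − 58.75)² / 58.75 = 0.0266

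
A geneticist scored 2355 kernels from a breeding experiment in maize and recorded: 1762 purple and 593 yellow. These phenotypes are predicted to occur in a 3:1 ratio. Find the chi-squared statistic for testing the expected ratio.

Total ratio parts = 4. Expected numbers out of 2355:
  purple: 2355 × 3/4 = 1766.25
  yellow: 2355 × 1/4 = 588.75
χ² = Σ (O − E)² / E
  purple: (1762 − 1766.25)² / 1766.25 = 0.0102
  yellow: (593 − 588.75)² / 588.75 = 0.0307
χ² = 0.0102 + 0.0307 = 0.0409 ≈ 0.041

0.041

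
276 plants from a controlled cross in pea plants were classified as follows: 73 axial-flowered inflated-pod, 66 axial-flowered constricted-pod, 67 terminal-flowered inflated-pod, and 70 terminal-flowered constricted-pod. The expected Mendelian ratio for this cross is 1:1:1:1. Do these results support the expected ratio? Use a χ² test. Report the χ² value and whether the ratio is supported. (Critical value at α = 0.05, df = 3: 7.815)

Expected counts for N = 276 under a 1:1:1:1 ratio (total parts = 4):
  axial-flowered inflated-pod: 276 × 1/4 = 69
  axial-flowered constricted-pod: 276 × 1/4 = 69
  terminal-flowered inflated-pod: 276 × 1/4 = 69
  terminal-flowered constricted-pod: 276 × 1/4 = 69
χ² = Σ (O − E)² / E
  axial-flowered inflated-pod: (73 − 69)² / 69 = 0.2319
  axial-flowered constricted-pod: (66 − 69)² / 69 = 0.1304
  terminal-flowered inflated-pod: (67 − 69)² / 69 = 0.0580
  terminal-flowered constricted-pod: (70 − 69)² / 69 = 0.0145
χ² = 0.2319 + 0.1304 + 0.0580 + 0.0145 = 0.4348 ≈ 0.435
Degrees of freedom = 4 − 1 = 3; critical value at α = 0.05 is 7.815.
Since 0.435 < 7.815, we fail to reject the null hypothesis — the data are consistent with the 1:1:1:1 ratio.

0.435; consistent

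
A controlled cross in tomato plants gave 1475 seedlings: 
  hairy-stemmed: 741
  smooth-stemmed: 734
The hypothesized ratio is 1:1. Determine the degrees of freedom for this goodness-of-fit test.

1

A goodness-of-fit test with 2 phenotype classes has df = 2 − 1 = 1.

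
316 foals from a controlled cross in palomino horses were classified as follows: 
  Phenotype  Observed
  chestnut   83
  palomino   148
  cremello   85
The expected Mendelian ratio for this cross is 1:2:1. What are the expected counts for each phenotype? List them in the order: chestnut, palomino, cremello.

79, 158, 79

Expected counts for N = 316 under a 1:2:1 ratio (total parts = 4):
  chestnut: 316 × 1/4 = 79
  palomino: 316 × 2/4 = 158
  cremello: 316 × 1/4 = 79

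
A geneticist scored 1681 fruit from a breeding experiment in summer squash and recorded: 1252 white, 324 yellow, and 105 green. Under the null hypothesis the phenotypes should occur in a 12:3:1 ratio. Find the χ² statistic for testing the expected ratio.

Total ratio parts = 16. Expected numbers out of 1681:
  white: 1681 × 12/16 = 1260.75
  yellow: 1681 × 3/16 = 315.1875
  green: 1681 × 1/16 = 105.0625
χ² = Σ (O − E)² / E
  white: (1252 − 1260.75)² / 1260.75 = 0.0607
  yellow: (324 − 315.1875)² / 315.1875 = 0.2464
  green: (105 − 105.0625)² / 105.0625 = 0.0000
χ² = 0.0607 + 0.2464 + 0.0000 = 0.3071 ≈ 0.307

0.307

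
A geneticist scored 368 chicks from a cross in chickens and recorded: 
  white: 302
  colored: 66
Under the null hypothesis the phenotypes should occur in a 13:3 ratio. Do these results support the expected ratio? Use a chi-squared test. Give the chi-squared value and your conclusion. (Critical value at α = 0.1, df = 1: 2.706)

0.161; consistent

Under the 13:3 hypothesis (Σ ratio = 16, N = 368):
  white: 368 × 13/16 = 299
  colored: 368 × 3/16 = 69
χ² = Σ (O − E)² / E
  white: (302 − 299)² / 299 = 0.0301
  colored: (66 − 69)² / 69 = 0.1304
χ² = 0.0301 + 0.1304 = 0.1605 ≈ 0.161
Degrees of freedom = 2 − 1 = 1; critical value at α = 0.1 is 2.706.
Since 0.161 < 2.706, we fail to reject the null hypothesis — the data are consistent with the 13:3 ratio.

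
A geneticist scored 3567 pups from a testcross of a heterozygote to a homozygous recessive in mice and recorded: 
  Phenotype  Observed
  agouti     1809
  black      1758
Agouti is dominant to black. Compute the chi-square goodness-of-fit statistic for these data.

0.729

A testcross of a heterozygote (Aa × aa) gives a 1:1 phenotypic ratio.
Under the 1:1 hypothesis (Σ ratio = 2, N = 3567):
  agouti: 3567 × 1/2 = 1783.5
  black: 3567 × 1/2 = 1783.5
χ² = Σ (O − E)² / E
  agouti: (1809 − 1783.5)² / 1783.5 = 0.3646
  black: (1758 − 1783.5)² / 1783.5 = 0.3646
χ² = 0.3646 + 0.3646 = 0.7292 ≈ 0.729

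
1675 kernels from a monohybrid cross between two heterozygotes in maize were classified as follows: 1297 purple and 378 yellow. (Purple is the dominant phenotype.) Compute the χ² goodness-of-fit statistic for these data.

5.287

For a monohybrid cross between heterozygotes with complete dominance, the expected phenotypic ratio is 3:1.
Under the 3:1 hypothesis (Σ ratio = 4, N = 1675):
  purple: 1675 × 3/4 = 1256.25
  yellow: 1675 × 1/4 = 418.75
χ² = Σ (O − E)² / E
  purple: (1297 − 1256.25)² / 1256.25 = 1.3218
  yellow: (378 − 418.75)² / 418.75 = 3.9655
χ² = 1.3218 + 3.9655 = 5.2873 ≈ 5.287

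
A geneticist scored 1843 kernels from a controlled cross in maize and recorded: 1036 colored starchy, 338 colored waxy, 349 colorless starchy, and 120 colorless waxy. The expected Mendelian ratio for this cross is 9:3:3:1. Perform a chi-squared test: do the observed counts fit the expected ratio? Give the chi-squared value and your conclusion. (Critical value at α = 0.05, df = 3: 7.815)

0.401; consistent

Under the 9:3:3:1 hypothesis (Σ ratio = 16, N = 1843):
  colored starchy: 1843 × 9/16 = 1036.6875
  colored waxy: 1843 × 3/16 = 345.5625
  colorless starchy: 1843 × 3/16 = 345.5625
  colorless waxy: 1843 × 1/16 = 115.1875
χ² = Σ (O − E)² / E
  colored starchy: (1036 − 1036.6875)² / 1036.6875 = 0.0005
  colored waxy: (338 − 345.5625)² / 345.5625 = 0.1655
  colorless starchy: (349 − 345.5625)² / 345.5625 = 0.0342
  colorless waxy: (120 − 115.1875)² / 115.1875 = 0.2011
χ² = 0.0005 + 0.1655 + 0.0342 + 0.2011 = 0.4013 ≈ 0.401
Degrees of freedom = 4 − 1 = 3; critical value at α = 0.05 is 7.815.
Since 0.401 < 7.815, we fail to reject the null hypothesis — the data are consistent with the 9:3:3:1 ratio.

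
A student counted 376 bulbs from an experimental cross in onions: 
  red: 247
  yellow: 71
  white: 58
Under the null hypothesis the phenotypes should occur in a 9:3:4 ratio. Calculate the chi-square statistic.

Under the 9:3:4 hypothesis (Σ ratio = 16, N = 376):
  red: 376 × 9/16 = 211.5
  yellow: 376 × 3/16 = 70.5
  white: 376 × 4/16 = 94
χ² = Σ (O − E)² / E
  red: (247 − 211.5)² / 211.5 = 5.9586
  yellow: (71 − 70.5)² / 70.5 = 0.0035
  white: (58 − 94)² / 94 = 13.7872
χ² = 5.9586 + 0.0035 + 13.7872 = 19.7493 ≈ 19.749

19.749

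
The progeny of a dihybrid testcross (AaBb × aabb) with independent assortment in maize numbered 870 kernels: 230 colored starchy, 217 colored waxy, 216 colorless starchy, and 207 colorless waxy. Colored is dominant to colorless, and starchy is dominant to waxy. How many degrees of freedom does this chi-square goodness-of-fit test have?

3

A dihybrid testcross with independent assortment gives a 1:1:1:1 ratio.
A goodness-of-fit test with 4 phenotype classes has df = 4 − 1 = 3.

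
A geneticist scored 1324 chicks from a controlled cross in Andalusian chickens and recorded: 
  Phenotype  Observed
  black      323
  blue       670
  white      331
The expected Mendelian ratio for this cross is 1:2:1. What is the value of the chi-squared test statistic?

The 1:2:1 ratio has 4 parts, so with N = 1324 the expected counts are:
  black: 1324 × 1/4 = 331
  blue: 1324 × 2/4 = 662
  white: 1324 × 1/4 = 331
χ² = Σ (O − E)² / E
  black: (323 − 331)² / 331 = 0.1934
  blue: (670 − 662)² / 662 = 0.0967
  white: (331 − 331)² / 331 = 0.0000
χ² = 0.1934 + 0.0967 + 0.0000 = 0.2901 ≈ 0.290

0.290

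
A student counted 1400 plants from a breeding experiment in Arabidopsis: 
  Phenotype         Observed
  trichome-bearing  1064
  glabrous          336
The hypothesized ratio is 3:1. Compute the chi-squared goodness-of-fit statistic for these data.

The 3:1 ratio has 4 parts, so with N = 1400 the expected counts are:
  trichome-bearing: 1400 × 3/4 = 1050
  glabrous: 1400 × 1/4 = 350
χ² = Σ (O − E)² / E
  trichome-bearing: (1064 − 1050)² / 1050 = 0.1867
  glabrous: (336 − 350)² / 350 = 0.5600
χ² = 0.1867 + 0.5600 = 0.7467 ≈ 0.747

0.747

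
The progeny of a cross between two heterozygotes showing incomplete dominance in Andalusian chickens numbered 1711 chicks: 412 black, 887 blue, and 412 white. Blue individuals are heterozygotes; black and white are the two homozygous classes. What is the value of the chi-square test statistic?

2.320

With incomplete dominance, a heterozygote × heterozygote cross gives a 1:2:1 phenotypic ratio.
The 1:2:1 ratio has 4 parts, so with N = 1711 the expected counts are:
  black: 1711 × 1/4 = 427.75
  blue: 1711 × 2/4 = 855.5
  white: 1711 × 1/4 = 427.75
χ² = Σ (O − E)² / E
  black: (412 − 427.75)² / 427.75 = 0.5799
  blue: (887 − 855.5)² / 855.5 = 1.1598
  white: (412 − 427.75)² / 427.75 = 0.5799
χ² = 0.5799 + 1.1598 + 0.5799 = 2.3196 ≈ 2.320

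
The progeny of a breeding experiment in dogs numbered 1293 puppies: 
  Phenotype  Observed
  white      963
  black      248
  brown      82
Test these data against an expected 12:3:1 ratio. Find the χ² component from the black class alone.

0.128

The 12:3:1 ratio has 16 parts, so with N = 1293 the expected counts are:
  white: 1293 × 12/16 = 969.75
  black: 1293 × 3/16 = 242.4375
  brown: 1293 × 1/16 = 80.8125
Contribution of black: (248 − 242.4375)² / 242.4375 = 0.1276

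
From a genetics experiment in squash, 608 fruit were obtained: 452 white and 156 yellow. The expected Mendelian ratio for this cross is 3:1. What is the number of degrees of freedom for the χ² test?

1

A goodness-of-fit test with 2 phenotype classes has df = 2 − 1 = 1.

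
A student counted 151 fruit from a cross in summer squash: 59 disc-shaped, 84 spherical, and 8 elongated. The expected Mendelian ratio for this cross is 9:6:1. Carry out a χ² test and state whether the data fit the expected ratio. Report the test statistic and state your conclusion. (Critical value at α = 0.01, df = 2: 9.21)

21.374; not consistent

Under the 9:6:1 hypothesis (Σ ratio = 16, N = 151):
  disc-shaped: 151 × 9/16 = 84.9375
  spherical: 151 × 6/16 = 56.625
  elongated: 151 × 1/16 = 9.4375
χ² = Σ (O − E)² / E
  disc-shaped: (59 − 84.9375)² / 84.9375 = 7.9206
  spherical: (84 − 56.625)² / 56.625 = 13.2343
  elongated: (8 − 9.4375)² / 9.4375 = 0.2190
χ² = 7.9206 + 13.2343 + 0.2190 = 21.3739 ≈ 21.374
Degrees of freedom = 3 − 1 = 2; critical value at α = 0.01 is 9.21.
Since 21.374 > 9.21, we reject the null hypothesis — the data do not fit the 9:6:1 ratio.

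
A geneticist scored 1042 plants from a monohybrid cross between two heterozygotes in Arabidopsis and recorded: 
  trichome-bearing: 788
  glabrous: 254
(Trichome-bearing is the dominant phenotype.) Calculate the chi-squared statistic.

For a monohybrid cross between heterozygotes with complete dominance, the expected phenotypic ratio is 3:1.
Total ratio parts = 4. Expected numbers out of 1042:
  trichome-bearing: 1042 × 3/4 = 781.5
  glabrous: 1042 × 1/4 = 260.5
χ² = Σ (O − E)² / E
  trichome-bearing: (788 − 781.5)² / 781.5 = 0.0541
  glabrous: (254 − 260.5)² / 260.5 = 0.1622
χ² = 0.0541 + 0.1622 = 0.2163 ≈ 0.216

0.216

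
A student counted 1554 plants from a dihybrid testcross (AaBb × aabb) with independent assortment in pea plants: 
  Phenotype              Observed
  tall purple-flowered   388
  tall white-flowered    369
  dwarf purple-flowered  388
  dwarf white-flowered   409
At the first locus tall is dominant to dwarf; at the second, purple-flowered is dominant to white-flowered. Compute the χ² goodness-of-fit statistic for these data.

2.062

A dihybrid testcross with independent assortment gives a 1:1:1:1 ratio.
The 1:1:1:1 ratio has 4 parts, so with N = 1554 the expected counts are:
  tall purple-flowered: 1554 × 1/4 = 388.5
  tall white-flowered: 1554 × 1/4 = 388.5
  dwarf purple-flowered: 1554 × 1/4 = 388.5
  dwarf white-flowered: 1554 × 1/4 = 388.5
χ² = Σ (O − E)² / E
  tall purple-flowered: (388 − 388.5)² / 388.5 = 0.0006
  tall white-flowered: (369 − 388.5)² / 388.5 = 0.9788
  dwarf purple-flowered: (388 − 388.5)² / 388.5 = 0.0006
  dwarf white-flowered: (409 − 388.5)² / 388.5 = 1.0817
χ² = 0.0006 + 0.9788 + 0.0006 + 1.0817 = 2.0617 ≈ 2.062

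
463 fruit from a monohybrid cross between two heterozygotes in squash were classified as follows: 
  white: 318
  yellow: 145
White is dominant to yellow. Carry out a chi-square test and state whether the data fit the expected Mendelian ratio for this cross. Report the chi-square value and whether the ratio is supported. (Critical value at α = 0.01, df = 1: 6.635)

For a monohybrid cross between heterozygotes with complete dominance, the expected phenotypic ratio is 3:1.
The 3:1 ratio has 4 parts, so with N = 463 the expected counts are:
  white: 463 × 3/4 = 347.25
  yellow: 463 × 1/4 = 115.75
χ² = Σ (O − E)² / E
  white: (318 − 347.25)² / 347.25 = 2.4638
  yellow: (145 − 115.75)² / 115.75 = 7.3915
χ² = 2.4638 + 7.3915 = 9.8553 ≈ 9.855
Degrees of freedom = 2 − 1 = 1; critical value at α = 0.01 is 6.635.
Since 9.855 > 6.635, we reject the null hypothesis — the data do not fit the 3:1 ratio.

9.855; not consistent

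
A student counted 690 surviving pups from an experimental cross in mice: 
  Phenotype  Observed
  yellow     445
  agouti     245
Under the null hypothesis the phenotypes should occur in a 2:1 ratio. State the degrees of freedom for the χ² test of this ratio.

1

A goodness-of-fit test with 2 phenotype classes has df = 2 − 1 = 1.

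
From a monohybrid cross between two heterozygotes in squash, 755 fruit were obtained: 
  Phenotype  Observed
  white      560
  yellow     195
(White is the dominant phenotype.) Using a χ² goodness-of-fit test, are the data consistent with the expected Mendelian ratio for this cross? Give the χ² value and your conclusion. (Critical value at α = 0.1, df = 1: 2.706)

For a monohybrid cross between heterozygotes with complete dominance, the expected phenotypic ratio is 3:1.
Expected counts for N = 755 under a 3:1 ratio (total parts = 4):
  white: 755 × 3/4 = 566.25
  yellow: 755 × 1/4 = 188.75
χ² = Σ (O − E)² / E
  white: (560 − 566.25)² / 566.25 = 0.0690
  yellow: (195 − 188.75)² / 188.75 = 0.2070
χ² = 0.0690 + 0.2070 = 0.276
Degrees of freedom = 2 − 1 = 1; critical value at α = 0.1 is 2.706.
Since 0.276 < 2.706, we fail to reject the null hypothesis — the data are consistent with the 3:1 ratio.

0.276; consistent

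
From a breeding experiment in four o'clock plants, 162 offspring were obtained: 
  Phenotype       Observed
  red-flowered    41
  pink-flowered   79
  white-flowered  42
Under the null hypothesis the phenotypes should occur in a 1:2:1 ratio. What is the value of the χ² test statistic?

Total ratio parts = 4. Expected numbers out of 162:
  red-flowered: 162 × 1/4 = 40.5
  pink-flowered: 162 × 2/4 = 81
  white-flowered: 162 × 1/4 = 40.5
χ² = Σ (O − E)² / E
  red-flowered: (41 − 40.5)² / 40.5 = 0.0062
  pink-flowered: (79 − 81)² / 81 = 0.0494
  white-flowered: (42 − 40.5)² / 40.5 = 0.0556
χ² = 0.0062 + 0.0494 + 0.0556 = 0.1112 ≈ 0.111

0.111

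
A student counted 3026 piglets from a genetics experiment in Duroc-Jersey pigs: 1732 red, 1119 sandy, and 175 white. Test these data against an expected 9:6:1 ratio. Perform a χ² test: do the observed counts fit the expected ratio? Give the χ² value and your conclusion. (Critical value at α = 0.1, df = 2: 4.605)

1.798; consistent

Total ratio parts = 16. Expected numbers out of 3026:
  red: 3026 × 9/16 = 1702.125
  sandy: 3026 × 6/16 = 1134.75
  white: 3026 × 1/16 = 189.125
χ² = Σ (O − E)² / E
  red: (1732 − 1702.125)² / 1702.125 = 0.5244
  sandy: (1119 − 1134.75)² / 1134.75 = 0.2186
  white: (175 − 189.125)² / 189.125 = 1.0549
χ² = 0.5244 + 0.2186 + 1.0549 = 1.7979 ≈ 1.798
Degrees of freedom = 3 − 1 = 2; critical value at α = 0.1 is 4.605.
Since 1.798 < 4.605, we fail to reject the null hypothesis — the data are consistent with the 9:6:1 ratio.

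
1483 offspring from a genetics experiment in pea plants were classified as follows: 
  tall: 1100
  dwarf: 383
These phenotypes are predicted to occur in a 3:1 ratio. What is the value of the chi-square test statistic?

0.540

Under the 3:1 hypothesis (Σ ratio = 4, N = 1483):
  tall: 1483 × 3/4 = 1112.25
  dwarf: 1483 × 1/4 = 370.75
χ² = Σ (O − E)² / E
  tall: (1100 − 1112.25)² / 1112.25 = 0.1349
  dwarf: (383 − 370.75)² / 370.75 = 0.4048
χ² = 0.1349 + 0.4048 = 0.5397 ≈ 0.540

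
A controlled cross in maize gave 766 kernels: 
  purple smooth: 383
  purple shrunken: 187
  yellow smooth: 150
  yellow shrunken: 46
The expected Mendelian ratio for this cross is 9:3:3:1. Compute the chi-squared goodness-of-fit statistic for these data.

Under the 9:3:3:1 hypothesis (Σ ratio = 16, N = 766):
  purple smooth: 766 × 9/16 = 430.875
  purple shrunken: 766 × 3/16 = 143.625
  yellow smooth: 766 × 3/16 = 143.625
  yellow shrunken: 766 × 1/16 = 47.875
χ² = Σ (O − E)² / E
  purple smooth: (383 − 430.875)² / 430.875 = 5.3194
  purple shrunken: (187 − 143.625)² / 143.625 = 13.0993
  yellow smooth: (150 − 143.625)² / 143.625 = 0.2830
  yellow shrunken: (46 − 47.875)² / 47.875 = 0.0734
χ² = 5.3194 + 13.0993 + 0.2830 + 0.0734 = 18.7751 ≈ 18.775

18.775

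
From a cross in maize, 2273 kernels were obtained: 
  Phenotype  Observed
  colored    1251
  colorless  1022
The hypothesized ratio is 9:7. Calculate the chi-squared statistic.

1.358

Expected counts for N = 2273 under a 9:7 ratio (total parts = 16):
  colored: 2273 × 9/16 = 1278.5625
  colorless: 2273 × 7/16 = 994.4375
χ² = Σ (O − E)² / E
  colored: (1251 − 1278.5625)² / 1278.5625 = 0.5942
  colorless: (1022 − 994.4375)² / 994.4375 = 0.7639
χ² = 0.5942 + 0.7639 = 1.3581 ≈ 1.358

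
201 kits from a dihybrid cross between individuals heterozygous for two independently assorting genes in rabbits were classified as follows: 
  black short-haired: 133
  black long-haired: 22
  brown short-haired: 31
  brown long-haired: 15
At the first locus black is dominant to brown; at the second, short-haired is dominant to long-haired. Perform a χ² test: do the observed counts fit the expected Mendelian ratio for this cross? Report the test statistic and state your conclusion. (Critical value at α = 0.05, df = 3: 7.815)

A dihybrid F₂ with independent assortment and complete dominance at both loci gives a 9:3:3:1 phenotypic ratio.
The 9:3:3:1 ratio has 16 parts, so with N = 201 the expected counts are:
  black short-haired: 201 × 9/16 = 113.0625
  black long-haired: 201 × 3/16 = 37.6875
  brown short-haired: 201 × 3/16 = 37.6875
  brown long-haired: 201 × 1/16 = 12.5625
χ² = Σ (O − E)² / E
  black short-haired: (133 − 113.0625)² / 113.0625 = 3.5158
  black long-haired: (22 − 37.6875)² / 37.6875 = 6.5300
  brown short-haired: (31 − 37.6875)² / 37.6875 = 1.1867
  brown long-haired: (15 − 12.5625)² / 12.5625 = 0.4729
χ² = 3.5158 + 6.5300 + 1.1867 + 0.4729 = 11.7054 ≈ 11.705
Degrees of freedom = 4 − 1 = 3; critical value at α = 0.05 is 7.815.
Since 11.705 > 7.815, we reject the null hypothesis — the data do not fit the 9:3:3:1 ratio.

11.705; not consistent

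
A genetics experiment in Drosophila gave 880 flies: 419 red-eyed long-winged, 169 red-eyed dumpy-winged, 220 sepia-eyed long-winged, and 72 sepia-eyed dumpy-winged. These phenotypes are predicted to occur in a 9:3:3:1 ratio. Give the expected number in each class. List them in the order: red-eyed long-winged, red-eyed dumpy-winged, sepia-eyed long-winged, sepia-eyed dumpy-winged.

495, 165, 165, 55

Total ratio parts = 16. Expected numbers out of 880:
  red-eyed long-winged: 880 × 9/16 = 495
  red-eyed dumpy-winged: 880 × 3/16 = 165
  sepia-eyed long-winged: 880 × 3/16 = 165
  sepia-eyed dumpy-winged: 880 × 1/16 = 55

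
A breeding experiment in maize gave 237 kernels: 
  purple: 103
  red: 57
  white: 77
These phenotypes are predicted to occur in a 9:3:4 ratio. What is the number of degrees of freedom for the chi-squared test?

A goodness-of-fit test with 3 phenotype classes has df = 3 − 1 = 2.

2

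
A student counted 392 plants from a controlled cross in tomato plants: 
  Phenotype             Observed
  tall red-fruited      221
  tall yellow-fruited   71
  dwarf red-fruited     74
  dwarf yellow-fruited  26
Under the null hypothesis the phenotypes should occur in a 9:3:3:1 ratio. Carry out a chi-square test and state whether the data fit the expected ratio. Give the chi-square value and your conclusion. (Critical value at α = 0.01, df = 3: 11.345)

Under the 9:3:3:1 hypothesis (Σ ratio = 16, N = 392):
  tall red-fruited: 392 × 9/16 = 220.5
  tall yellow-fruited: 392 × 3/16 = 73.5
  dwarf red-fruited: 392 × 3/16 = 73.5
  dwarf yellow-fruited: 392 × 1/16 = 24.5
χ² = Σ (O − E)² / E
  tall red-fruited: (221 − 220.5)² / 220.5 = 0.0011
  tall yellow-fruited: (71 − 73.5)² / 73.5 = 0.0850
  dwarf red-fruited: (74 − 73.5)² / 73.5 = 0.0034
  dwarf yellow-fruited: (26 − 24.5)² / 24.5 = 0.0918
χ² = 0.0011 + 0.0850 + 0.0034 + 0.0918 = 0.1813 ≈ 0.181
Degrees of freedom = 4 − 1 = 3; critical value at α = 0.01 is 11.345.
Since 0.181 < 11.345, we fail to reject the null hypothesis — the data are consistent with the 9:3:3:1 ratio.

0.181; consistent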